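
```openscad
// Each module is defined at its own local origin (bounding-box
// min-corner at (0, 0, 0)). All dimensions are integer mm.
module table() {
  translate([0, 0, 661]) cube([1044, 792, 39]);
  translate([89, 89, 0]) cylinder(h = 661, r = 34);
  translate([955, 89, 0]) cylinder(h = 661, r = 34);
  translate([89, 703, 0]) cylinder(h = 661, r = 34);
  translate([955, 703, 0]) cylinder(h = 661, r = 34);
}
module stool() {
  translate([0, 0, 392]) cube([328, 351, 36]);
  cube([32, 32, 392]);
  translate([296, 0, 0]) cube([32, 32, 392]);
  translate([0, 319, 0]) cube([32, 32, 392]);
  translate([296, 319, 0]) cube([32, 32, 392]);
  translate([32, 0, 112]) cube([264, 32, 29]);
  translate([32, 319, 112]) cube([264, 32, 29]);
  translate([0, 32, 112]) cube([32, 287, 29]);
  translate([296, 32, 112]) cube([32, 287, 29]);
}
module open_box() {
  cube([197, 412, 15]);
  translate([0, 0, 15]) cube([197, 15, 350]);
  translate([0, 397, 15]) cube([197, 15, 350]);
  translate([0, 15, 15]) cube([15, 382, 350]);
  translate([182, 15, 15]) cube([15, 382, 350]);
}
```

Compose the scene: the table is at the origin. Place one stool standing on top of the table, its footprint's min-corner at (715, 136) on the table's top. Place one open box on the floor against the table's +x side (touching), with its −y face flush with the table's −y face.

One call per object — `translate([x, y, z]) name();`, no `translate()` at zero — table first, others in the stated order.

table();
translate([715, 136, 700]) stool();
translate([1044, 0, 0]) open_box();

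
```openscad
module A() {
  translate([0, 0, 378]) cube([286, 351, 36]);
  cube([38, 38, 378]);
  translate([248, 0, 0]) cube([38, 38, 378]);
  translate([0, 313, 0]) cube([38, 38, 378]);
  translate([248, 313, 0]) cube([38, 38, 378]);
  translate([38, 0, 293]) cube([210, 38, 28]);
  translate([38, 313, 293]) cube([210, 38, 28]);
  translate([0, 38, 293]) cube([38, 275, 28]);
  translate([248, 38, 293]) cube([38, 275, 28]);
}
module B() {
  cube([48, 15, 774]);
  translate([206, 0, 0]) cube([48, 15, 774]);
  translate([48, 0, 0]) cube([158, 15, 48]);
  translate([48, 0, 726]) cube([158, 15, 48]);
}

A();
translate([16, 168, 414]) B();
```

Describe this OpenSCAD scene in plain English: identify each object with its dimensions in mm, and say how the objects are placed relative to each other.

A is a four-legged stool. The seat is a 286×351×36 mm slab whose top surface is at z = 414 mm; four square legs, each 38×38 mm in cross-section, run from the floor (z = 0) to the underside of the seat, each flush with a corner of the seat. Four stretchers, 38 mm wide and 28 mm tall, connect adjacent legs with their undersides at z = 293 mm, each running between the inner faces of the legs it joins and aligned with the legs' outer faces on the other axis.

B is a rectangular picture frame lying in the x–z plane (depth along y). The opening is 158 mm wide (x) by 678 mm tall (z), surrounded by a border 48 mm wide on all four sides. The frame is 15 mm deep and is made of two full-height vertical stiles with two horizontal rails fitted between them.

The picture frame is on top of the stool, centred.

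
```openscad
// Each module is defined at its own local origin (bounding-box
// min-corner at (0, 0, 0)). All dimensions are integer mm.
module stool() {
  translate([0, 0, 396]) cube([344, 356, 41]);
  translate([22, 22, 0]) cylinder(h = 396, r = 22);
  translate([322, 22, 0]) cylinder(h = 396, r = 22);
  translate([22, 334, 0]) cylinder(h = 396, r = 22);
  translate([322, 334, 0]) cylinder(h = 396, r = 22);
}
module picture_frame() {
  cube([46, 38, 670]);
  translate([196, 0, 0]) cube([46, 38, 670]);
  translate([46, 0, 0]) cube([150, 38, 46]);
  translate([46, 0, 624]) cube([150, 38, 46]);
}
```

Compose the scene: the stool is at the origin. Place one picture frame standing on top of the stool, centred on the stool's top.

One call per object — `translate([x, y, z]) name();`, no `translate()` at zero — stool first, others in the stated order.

stool();
translate([51, 159, 437]) picture_frame();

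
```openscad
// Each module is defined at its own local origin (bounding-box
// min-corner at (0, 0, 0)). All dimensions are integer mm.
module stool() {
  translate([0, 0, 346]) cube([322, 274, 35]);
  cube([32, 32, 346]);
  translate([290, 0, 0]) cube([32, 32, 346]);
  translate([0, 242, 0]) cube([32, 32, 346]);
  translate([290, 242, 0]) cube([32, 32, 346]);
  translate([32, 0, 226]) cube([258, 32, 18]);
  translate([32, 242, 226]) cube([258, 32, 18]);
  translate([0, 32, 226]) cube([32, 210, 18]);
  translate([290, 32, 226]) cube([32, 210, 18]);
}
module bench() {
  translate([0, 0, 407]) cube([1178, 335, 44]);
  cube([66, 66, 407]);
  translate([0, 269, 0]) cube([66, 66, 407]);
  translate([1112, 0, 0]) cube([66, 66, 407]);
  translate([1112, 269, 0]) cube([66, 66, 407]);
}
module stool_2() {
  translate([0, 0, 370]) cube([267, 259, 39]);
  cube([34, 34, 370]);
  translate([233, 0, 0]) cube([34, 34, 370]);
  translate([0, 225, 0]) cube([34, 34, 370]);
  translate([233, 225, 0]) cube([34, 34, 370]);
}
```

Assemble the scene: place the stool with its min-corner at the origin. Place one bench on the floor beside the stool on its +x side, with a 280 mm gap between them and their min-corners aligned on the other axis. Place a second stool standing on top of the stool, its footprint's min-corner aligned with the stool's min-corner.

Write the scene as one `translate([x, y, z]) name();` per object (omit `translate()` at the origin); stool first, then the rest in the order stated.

stool();
translate([602, 0, 0]) bench();
translate([0, 0, 381]) stool_2();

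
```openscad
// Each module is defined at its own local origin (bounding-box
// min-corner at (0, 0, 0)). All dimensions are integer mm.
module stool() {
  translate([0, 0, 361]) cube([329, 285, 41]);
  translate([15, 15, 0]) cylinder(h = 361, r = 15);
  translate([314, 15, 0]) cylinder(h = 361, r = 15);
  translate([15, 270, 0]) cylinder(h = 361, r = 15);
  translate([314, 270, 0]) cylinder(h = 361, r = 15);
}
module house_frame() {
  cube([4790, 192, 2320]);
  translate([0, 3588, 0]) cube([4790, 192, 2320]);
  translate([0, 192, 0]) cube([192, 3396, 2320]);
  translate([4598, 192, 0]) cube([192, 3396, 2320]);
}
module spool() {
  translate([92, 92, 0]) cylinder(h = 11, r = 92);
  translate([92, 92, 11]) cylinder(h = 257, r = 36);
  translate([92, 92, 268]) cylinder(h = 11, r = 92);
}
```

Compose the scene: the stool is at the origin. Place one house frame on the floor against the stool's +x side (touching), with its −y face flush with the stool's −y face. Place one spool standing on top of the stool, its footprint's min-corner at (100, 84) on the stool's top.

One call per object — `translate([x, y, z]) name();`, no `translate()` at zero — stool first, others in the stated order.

stool();
translate([329, 0, 0]) house_frame();
translate([100, 84, 402]) spool();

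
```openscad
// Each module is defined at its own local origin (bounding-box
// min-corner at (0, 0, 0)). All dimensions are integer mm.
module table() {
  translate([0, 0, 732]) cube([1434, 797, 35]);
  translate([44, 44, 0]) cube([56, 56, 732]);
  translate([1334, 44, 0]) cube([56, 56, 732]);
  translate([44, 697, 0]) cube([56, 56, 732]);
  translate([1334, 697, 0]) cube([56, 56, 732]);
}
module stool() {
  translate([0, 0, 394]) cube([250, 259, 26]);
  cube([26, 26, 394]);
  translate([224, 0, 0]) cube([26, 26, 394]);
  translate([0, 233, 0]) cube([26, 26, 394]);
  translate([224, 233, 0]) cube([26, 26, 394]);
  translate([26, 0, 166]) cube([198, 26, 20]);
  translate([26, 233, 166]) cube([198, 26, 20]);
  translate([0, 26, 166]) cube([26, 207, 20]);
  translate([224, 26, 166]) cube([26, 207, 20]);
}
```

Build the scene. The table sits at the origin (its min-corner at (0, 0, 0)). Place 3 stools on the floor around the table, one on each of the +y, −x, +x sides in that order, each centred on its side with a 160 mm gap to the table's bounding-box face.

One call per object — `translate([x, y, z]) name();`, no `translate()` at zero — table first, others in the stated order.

table();
translate([592, 957, 0]) stool();
translate([-410, 269, 0]) stool();
translate([1594, 269, 0]) stool();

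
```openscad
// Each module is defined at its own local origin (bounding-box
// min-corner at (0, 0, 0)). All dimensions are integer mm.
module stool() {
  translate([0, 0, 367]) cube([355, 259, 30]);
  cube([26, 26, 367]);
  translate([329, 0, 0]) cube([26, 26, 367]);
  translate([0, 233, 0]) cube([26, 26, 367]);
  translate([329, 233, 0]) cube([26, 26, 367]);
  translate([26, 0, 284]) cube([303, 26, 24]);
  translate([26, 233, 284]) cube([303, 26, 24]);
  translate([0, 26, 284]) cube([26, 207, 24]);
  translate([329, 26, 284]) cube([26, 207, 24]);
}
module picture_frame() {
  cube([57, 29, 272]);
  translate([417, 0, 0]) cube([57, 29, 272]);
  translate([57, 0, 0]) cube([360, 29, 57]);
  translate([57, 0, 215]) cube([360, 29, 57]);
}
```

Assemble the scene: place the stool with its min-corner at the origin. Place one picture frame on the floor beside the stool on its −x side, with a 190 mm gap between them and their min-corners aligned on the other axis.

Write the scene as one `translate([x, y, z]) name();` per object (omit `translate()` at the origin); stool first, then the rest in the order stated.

stool();
translate([-664, 0, 0]) picture_frame();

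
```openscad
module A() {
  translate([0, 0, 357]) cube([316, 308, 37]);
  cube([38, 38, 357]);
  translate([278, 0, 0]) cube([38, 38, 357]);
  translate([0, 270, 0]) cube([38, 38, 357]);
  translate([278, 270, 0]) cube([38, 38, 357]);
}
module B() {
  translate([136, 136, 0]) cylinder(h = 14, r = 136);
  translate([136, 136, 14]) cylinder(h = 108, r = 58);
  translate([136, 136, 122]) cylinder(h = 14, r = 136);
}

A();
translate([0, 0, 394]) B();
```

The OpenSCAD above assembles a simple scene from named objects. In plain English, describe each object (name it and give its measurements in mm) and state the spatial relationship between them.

A is a simple wooden stool: a rectangular seat 316 mm (x) by 308 mm (y), 37 mm thick, top face at z = 394 mm, on four square legs, each 38×38 mm in cross-section. The legs rest on z = 0, each flush with a corner of the seat.

B is a spool: two coaxial disc flanges of radius 136 mm and thickness 14 mm, joined by a core cylinder of radius 58 mm and height 108 mm. The lower flange rests on z = 0 and the three cylinders share a vertical axis.

The spool is on top of the stool.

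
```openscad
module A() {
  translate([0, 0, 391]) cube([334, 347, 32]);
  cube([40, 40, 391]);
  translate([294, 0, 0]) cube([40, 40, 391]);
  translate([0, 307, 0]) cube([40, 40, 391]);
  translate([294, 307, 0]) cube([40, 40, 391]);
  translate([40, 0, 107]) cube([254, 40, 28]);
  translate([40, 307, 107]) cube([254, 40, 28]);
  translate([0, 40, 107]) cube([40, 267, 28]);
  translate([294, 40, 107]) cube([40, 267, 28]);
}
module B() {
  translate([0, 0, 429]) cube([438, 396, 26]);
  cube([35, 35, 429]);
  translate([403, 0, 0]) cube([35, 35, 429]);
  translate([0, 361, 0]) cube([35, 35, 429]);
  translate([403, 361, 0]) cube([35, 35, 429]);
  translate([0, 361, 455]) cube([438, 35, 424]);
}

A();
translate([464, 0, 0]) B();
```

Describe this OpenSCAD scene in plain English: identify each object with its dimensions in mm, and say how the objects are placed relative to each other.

A is a four-legged stool. The seat is 334×347 mm, 32 mm thick, top at z = 423 mm. It stands on four square legs, each 40×40 mm in cross-section, from z = 0 to the seat underside, each flush with a corner of the seat. Four stretchers, 40 mm wide and 28 mm tall, connect adjacent legs with their undersides at z = 107 mm, each running between the inner faces of the legs it joins and aligned with the legs' outer faces on the other axis.

B is a chair: 438×396 mm seat, 26 mm thick, top at z = 455 mm, on four 35 mm square corner legs flush with the seat edges. A 35 mm thick backrest slab spans the full seat width, extending 424 mm above the seat top, its back face flush with the seat's +y edge.

The chair is on the floor beside the stool on its +x side.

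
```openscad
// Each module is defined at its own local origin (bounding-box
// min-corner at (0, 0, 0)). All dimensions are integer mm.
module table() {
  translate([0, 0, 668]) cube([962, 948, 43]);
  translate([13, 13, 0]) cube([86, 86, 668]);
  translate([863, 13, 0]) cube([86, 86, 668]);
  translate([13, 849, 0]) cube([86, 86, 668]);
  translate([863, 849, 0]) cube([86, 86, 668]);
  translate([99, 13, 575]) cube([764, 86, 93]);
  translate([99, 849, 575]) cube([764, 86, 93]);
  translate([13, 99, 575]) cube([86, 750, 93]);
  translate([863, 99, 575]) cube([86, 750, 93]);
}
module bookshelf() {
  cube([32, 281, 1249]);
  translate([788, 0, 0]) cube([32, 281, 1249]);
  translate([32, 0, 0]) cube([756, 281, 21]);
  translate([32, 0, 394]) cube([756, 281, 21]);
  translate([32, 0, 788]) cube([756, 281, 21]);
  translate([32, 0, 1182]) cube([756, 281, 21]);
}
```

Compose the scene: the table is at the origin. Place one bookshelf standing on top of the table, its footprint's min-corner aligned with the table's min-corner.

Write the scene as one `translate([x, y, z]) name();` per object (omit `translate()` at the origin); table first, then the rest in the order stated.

table();
translate([0, 0, 711]) bookshelf();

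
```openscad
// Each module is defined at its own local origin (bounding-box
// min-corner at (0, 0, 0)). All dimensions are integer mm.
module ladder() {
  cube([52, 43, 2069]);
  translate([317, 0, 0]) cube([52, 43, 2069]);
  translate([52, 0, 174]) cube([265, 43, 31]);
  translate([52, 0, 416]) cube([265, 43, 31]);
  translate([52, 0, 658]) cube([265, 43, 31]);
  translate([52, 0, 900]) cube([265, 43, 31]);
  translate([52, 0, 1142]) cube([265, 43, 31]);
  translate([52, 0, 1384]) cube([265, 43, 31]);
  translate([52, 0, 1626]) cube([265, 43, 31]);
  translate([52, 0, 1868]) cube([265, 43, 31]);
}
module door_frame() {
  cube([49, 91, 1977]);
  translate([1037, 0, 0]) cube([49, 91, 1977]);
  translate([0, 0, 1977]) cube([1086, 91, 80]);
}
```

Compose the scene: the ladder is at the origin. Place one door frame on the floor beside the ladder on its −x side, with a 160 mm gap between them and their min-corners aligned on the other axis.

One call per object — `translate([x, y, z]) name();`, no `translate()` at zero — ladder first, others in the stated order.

ladder();
translate([-1246, 0, 0]) door_frame();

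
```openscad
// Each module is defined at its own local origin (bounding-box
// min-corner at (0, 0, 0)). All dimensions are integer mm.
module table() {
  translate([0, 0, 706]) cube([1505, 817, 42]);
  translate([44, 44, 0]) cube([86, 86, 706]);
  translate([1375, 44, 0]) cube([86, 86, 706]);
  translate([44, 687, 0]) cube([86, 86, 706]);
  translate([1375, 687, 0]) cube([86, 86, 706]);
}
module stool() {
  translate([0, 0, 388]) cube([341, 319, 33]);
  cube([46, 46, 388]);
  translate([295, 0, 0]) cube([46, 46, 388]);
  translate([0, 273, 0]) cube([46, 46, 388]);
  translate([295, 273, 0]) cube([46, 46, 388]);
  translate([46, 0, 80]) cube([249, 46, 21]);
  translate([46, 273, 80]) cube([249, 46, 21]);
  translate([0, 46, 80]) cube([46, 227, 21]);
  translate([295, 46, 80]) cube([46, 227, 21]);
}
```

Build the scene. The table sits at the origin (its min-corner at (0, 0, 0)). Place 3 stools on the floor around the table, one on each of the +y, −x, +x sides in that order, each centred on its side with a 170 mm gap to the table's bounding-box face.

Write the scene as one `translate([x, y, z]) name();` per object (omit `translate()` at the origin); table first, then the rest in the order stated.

table();
translate([582, 987, 0]) stool();
translate([-511, 249, 0]) stool();
translate([1675, 249, 0]) stool();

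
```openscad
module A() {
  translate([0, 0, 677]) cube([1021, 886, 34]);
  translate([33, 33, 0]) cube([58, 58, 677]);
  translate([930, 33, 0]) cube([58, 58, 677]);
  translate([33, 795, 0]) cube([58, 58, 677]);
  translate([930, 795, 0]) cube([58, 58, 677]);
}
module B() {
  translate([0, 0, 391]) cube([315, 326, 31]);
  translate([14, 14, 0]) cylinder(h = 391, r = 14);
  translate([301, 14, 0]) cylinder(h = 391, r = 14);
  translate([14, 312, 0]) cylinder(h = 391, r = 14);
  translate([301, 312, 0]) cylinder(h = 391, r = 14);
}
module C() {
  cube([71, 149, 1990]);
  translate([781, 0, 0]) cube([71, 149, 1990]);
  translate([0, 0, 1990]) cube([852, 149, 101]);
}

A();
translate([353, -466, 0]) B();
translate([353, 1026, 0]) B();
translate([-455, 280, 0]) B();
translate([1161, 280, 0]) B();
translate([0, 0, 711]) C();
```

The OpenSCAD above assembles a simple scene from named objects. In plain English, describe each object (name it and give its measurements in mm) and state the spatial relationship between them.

A is a table with a 1021×886 mm rectangular top, 34 mm thick, top surface at z = 711 mm, supported by four 58×58 mm square legs, each inset 33 mm from the nearest pair of top edges, running from the floor.

B is a simple wooden stool: a rectangular seat 315 mm (x) by 326 mm (y), 31 mm thick, top face at z = 422 mm, on four round legs, each 28 mm in diameter. The legs rest on z = 0, each leg's axis is inset half a diameter from the nearest pair of seat edges (so the leg's bounding box is flush with the corner).

C is a rectangular door frame: two vertical jambs of 71×149 mm section, 1990 mm tall, with a clear opening 710 mm wide between their inner faces. A header 101 mm tall and 149 mm deep lies on top of the jambs and spans the full outside width.

Four stools sit around the table at the −y, +y, −x, +x sides. The door frame is on top of the table.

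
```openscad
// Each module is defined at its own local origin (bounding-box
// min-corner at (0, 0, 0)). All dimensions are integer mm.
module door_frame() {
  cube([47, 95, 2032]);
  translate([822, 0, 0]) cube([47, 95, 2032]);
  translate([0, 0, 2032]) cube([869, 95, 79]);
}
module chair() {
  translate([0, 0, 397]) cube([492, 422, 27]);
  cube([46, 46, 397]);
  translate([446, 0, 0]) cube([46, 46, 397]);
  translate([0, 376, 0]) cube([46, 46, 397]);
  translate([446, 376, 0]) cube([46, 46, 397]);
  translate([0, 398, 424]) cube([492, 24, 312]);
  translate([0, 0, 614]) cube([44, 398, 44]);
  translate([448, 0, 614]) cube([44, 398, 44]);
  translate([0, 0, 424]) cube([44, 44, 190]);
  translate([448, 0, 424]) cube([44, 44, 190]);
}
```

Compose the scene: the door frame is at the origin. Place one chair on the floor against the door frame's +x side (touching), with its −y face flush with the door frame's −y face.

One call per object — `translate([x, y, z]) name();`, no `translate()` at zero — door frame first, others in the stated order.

door_frame();
translate([869, 0, 0]) chair();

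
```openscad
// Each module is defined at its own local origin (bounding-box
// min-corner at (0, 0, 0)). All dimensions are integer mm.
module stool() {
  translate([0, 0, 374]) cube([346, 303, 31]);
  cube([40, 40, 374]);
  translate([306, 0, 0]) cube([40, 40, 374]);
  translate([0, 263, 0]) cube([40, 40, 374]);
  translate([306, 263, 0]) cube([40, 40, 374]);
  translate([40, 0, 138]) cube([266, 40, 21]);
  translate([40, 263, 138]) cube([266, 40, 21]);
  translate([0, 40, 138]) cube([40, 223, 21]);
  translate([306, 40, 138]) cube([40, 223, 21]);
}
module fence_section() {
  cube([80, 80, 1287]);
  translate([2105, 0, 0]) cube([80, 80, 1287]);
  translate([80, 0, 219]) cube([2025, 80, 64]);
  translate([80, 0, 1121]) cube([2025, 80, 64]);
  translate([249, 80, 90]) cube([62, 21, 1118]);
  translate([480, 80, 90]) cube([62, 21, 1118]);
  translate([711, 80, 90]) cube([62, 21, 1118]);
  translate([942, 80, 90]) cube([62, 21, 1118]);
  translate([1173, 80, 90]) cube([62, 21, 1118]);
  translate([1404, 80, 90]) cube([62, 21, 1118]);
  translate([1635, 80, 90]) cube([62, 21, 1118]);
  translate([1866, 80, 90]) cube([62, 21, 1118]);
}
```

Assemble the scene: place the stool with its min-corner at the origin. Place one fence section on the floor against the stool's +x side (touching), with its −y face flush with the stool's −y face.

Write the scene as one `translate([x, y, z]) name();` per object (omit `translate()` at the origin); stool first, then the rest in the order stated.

stool();
translate([346, 0, 0]) fence_section();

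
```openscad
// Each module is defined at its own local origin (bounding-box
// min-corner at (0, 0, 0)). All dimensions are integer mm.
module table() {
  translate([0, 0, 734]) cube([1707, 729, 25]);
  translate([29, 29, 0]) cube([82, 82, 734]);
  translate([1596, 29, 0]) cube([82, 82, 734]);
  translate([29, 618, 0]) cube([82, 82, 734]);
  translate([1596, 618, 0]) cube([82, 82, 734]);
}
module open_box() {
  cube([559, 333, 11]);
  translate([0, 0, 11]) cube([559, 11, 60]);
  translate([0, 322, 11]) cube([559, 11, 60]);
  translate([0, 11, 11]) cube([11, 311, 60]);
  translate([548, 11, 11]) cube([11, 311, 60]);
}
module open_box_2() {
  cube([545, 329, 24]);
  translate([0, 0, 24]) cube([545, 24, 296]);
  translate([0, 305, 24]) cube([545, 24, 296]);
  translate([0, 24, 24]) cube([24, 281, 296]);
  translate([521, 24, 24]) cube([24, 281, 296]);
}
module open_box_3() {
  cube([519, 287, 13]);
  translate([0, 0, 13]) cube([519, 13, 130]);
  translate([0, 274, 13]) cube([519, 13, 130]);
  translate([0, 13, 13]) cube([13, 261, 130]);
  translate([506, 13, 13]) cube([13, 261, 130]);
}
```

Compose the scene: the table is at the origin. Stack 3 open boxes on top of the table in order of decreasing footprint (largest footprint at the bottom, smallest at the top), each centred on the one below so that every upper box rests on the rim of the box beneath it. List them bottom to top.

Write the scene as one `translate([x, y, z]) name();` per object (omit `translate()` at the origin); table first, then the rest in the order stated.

table();
translate([574, 198, 759]) open_box();
translate([581, 200, 830]) open_box_2();
translate([594, 221, 1150]) open_box_3();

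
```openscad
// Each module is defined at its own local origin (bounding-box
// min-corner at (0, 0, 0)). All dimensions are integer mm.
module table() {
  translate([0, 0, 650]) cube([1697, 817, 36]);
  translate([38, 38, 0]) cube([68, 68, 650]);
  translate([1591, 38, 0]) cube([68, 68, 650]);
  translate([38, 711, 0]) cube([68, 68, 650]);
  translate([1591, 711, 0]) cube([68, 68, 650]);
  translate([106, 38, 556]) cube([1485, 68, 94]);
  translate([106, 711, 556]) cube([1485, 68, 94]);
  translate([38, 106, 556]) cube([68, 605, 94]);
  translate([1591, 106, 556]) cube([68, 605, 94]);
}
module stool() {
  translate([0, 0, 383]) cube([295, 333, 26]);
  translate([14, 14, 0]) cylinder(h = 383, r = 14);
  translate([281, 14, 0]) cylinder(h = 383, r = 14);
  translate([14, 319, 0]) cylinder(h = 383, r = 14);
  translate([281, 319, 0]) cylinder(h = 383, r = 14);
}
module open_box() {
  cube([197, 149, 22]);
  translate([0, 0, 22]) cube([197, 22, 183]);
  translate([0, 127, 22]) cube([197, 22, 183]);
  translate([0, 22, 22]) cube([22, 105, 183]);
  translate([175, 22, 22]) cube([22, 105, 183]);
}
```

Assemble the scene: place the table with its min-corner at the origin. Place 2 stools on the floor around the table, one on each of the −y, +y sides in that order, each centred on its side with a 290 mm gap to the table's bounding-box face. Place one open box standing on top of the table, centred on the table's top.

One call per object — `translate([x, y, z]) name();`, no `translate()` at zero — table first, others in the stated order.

table();
translate([701, -623, 0]) stool();
translate([701, 1107, 0]) stool();
translate([750, 334, 686]) open_box();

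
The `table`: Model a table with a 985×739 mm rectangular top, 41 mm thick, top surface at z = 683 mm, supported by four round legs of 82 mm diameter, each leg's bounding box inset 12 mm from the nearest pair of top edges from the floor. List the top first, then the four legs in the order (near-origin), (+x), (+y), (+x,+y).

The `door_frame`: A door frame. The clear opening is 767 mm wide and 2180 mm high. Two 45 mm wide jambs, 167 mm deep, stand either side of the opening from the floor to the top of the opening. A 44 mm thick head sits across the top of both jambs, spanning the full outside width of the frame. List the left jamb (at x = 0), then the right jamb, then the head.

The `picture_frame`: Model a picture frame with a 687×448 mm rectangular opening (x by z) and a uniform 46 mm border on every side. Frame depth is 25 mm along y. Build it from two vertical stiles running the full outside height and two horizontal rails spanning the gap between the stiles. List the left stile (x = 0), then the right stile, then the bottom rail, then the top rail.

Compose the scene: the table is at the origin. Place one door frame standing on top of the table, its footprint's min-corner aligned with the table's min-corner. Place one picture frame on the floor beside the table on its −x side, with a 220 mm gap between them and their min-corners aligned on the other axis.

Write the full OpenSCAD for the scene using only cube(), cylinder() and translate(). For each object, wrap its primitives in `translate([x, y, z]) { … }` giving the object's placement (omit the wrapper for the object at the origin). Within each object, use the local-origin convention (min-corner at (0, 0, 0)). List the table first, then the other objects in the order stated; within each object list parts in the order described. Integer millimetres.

translate([0, 0, 642]) cube([985, 739, 41]);
translate([53, 53, 0]) cylinder(h = 642, r = 41);
translate([932, 53, 0]) cylinder(h = 642, r = 41);
translate([53, 686, 0]) cylinder(h = 642, r = 41);
translate([932, 686, 0]) cylinder(h = 642, r = 41);
translate([0, 0, 683]) {
  cube([45, 167, 2180]);
  translate([812, 0, 0]) cube([45, 167, 2180]);
  translate([0, 0, 2180]) cube([857, 167, 44]);
}
translate([-999, 0, 0]) {
  cube([46, 25, 540]);
  translate([733, 0, 0]) cube([46, 25, 540]);
  translate([46, 0, 0]) cube([687, 25, 46]);
  translate([46, 0, 494]) cube([687, 25, 46]);
}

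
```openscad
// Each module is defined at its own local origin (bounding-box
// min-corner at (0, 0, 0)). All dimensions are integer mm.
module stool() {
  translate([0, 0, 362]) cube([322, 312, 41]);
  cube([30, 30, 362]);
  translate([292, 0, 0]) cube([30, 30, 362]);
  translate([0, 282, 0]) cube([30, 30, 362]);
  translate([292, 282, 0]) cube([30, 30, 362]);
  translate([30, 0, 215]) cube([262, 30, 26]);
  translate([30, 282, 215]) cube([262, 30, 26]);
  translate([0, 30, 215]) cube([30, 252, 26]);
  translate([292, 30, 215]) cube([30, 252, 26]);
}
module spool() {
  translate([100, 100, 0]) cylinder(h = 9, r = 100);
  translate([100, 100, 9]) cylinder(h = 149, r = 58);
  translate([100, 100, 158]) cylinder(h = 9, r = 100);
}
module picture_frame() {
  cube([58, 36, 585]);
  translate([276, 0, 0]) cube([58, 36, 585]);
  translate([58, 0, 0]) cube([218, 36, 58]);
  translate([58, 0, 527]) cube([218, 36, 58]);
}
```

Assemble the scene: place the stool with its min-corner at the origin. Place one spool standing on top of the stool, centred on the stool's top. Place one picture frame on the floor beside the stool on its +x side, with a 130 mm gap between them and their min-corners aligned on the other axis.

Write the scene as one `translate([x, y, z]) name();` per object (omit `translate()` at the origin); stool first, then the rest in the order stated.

stool();
translate([61, 56, 403]) spool();
translate([452, 0, 0]) picture_frame();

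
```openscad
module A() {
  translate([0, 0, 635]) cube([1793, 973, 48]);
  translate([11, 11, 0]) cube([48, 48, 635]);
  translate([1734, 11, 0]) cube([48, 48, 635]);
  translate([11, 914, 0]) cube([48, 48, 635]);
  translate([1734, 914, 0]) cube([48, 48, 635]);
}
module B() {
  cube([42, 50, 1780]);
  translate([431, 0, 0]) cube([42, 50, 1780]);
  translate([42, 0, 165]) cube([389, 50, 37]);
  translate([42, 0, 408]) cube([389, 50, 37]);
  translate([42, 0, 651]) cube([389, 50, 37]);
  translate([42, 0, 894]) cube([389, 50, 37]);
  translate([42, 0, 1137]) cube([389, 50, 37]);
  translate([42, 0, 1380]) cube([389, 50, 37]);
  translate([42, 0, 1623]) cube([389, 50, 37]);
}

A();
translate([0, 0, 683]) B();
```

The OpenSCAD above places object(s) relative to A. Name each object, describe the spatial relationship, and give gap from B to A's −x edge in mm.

The ladder's min-x is at 0; the table's min-x is 0; gap = 0 mm.

A is a table. B is a ladder. The ladder is on top of the table. The gap from the ladder to the table's −x edge is 0 mm.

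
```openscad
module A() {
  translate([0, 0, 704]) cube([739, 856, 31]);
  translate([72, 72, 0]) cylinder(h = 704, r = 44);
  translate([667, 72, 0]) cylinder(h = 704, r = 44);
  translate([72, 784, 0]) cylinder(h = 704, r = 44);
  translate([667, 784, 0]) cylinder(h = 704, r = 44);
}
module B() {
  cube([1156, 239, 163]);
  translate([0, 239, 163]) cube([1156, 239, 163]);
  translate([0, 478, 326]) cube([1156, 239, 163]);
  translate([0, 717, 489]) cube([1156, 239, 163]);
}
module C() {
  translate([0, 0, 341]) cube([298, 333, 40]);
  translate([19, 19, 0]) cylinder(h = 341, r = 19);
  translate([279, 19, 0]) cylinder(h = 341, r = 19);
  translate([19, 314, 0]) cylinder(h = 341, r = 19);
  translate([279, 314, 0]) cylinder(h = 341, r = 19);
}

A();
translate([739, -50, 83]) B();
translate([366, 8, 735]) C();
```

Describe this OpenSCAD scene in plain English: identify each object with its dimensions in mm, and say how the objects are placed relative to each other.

A is a rectangular dining table. The top is 739×856×31 mm with its upper surface at z = 735 mm. It stands on four round legs of 88 mm diameter, each leg's bounding box inset 28 mm from the nearest pair of top edges, running from the floor to the underside of the top.

B is a straight staircase of 4 solid steps. Each step is 1156 mm wide (x), 239 mm deep (y, the going) and 163 mm tall (the rise). The first step rests on the floor; each subsequent step sits one going further in +y and one rise higher in +z, directly behind and above the previous step with no overlap.

C is a four-legged stool. The seat is 298×333 mm, 40 mm thick, top at z = 381 mm. It stands on four round legs, each 38 mm in diameter, from z = 0 to the seat underside, each leg's axis is inset half a diameter from the nearest pair of seat edges (so the leg's bounding box is flush with the corner).

The staircase is beside the table with their tops flush at z = 735. The stool is on top of the table.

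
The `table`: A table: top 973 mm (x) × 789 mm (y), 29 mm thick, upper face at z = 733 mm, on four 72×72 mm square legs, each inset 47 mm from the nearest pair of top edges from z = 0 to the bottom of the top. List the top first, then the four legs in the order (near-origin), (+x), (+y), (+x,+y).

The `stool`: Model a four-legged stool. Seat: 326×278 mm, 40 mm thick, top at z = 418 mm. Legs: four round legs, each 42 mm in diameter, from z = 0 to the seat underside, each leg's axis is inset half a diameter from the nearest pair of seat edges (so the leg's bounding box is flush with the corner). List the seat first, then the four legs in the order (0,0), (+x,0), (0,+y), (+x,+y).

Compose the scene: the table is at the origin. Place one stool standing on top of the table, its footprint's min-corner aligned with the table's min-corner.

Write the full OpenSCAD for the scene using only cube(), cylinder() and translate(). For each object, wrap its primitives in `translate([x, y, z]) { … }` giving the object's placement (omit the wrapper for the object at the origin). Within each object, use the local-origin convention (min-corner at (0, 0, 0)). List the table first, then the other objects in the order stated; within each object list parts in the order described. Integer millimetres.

translate([0, 0, 704]) cube([973, 789, 29]);
translate([47, 47, 0]) cube([72, 72, 704]);
translate([854, 47, 0]) cube([72, 72, 704]);
translate([47, 670, 0]) cube([72, 72, 704]);
translate([854, 670, 0]) cube([72, 72, 704]);
translate([0, 0, 733]) {
  translate([0, 0, 378]) cube([326, 278, 40]);
  translate([21, 21, 0]) cylinder(h = 378, r = 21);
  translate([305, 21, 0]) cylinder(h = 378, r = 21);
  translate([21, 257, 0]) cylinder(h = 378, r = 21);
  translate([305, 257, 0]) cylinder(h = 378, r = 21);
}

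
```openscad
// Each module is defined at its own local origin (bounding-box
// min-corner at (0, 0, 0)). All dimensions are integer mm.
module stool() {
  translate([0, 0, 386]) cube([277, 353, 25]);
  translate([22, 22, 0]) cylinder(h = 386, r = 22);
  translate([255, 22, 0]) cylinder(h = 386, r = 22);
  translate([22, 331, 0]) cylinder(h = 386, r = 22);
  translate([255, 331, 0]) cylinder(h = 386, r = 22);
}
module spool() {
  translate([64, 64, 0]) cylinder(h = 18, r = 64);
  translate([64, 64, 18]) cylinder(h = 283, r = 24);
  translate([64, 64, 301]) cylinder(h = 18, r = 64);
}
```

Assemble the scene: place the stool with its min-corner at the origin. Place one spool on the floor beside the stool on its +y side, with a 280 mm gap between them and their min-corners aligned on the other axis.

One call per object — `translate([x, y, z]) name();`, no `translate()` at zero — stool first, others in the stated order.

stool();
translate([0, 633, 0]) spool();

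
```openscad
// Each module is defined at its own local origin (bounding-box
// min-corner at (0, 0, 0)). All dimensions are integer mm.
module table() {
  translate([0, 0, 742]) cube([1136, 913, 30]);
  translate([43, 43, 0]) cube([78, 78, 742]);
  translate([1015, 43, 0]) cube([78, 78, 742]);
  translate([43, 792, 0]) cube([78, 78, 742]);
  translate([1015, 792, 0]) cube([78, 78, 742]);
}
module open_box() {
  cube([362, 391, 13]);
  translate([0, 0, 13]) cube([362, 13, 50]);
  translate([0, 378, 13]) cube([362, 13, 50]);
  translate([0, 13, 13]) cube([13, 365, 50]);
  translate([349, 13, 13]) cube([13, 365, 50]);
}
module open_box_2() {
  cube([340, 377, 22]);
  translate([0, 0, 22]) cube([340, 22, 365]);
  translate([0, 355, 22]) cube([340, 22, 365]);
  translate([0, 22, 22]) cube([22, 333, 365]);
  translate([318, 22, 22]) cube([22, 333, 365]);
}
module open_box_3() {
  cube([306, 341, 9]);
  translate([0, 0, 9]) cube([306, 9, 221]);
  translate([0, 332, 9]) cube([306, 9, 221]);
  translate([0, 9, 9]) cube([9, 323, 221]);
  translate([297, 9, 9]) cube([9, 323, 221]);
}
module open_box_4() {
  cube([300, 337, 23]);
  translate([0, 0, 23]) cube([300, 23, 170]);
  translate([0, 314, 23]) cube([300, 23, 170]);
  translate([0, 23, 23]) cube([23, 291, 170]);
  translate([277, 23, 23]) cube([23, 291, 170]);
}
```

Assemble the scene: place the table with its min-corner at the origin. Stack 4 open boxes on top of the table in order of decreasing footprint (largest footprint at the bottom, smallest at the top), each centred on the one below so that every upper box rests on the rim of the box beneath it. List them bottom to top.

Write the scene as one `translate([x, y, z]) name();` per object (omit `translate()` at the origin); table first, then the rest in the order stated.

table();
translate([387, 261, 772]) open_box();
translate([398, 268, 835]) open_box_2();
translate([415, 286, 1222]) open_box_3();
translate([418, 288, 1452]) open_box_4();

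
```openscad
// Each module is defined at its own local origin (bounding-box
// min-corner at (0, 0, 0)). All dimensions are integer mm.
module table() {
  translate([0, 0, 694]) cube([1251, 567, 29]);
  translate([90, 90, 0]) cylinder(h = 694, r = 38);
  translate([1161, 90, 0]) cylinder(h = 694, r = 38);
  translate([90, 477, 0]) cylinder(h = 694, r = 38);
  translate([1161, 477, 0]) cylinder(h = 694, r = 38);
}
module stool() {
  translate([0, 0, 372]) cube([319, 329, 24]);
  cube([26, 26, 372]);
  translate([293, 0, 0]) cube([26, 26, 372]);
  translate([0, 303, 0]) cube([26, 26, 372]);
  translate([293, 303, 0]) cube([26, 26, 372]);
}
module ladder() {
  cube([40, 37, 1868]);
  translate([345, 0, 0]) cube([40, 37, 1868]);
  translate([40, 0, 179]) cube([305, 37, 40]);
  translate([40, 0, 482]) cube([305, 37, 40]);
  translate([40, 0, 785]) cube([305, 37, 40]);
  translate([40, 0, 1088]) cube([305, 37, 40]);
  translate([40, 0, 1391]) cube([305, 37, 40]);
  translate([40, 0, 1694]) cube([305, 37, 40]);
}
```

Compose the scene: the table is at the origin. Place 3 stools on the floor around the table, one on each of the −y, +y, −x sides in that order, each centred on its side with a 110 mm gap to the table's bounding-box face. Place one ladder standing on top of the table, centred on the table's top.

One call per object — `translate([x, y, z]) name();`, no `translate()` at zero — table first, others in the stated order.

table();
translate([466, -439, 0]) stool();
translate([466, 677, 0]) stool();
translate([-429, 119, 0]) stool();
translate([433, 265, 723]) ladder();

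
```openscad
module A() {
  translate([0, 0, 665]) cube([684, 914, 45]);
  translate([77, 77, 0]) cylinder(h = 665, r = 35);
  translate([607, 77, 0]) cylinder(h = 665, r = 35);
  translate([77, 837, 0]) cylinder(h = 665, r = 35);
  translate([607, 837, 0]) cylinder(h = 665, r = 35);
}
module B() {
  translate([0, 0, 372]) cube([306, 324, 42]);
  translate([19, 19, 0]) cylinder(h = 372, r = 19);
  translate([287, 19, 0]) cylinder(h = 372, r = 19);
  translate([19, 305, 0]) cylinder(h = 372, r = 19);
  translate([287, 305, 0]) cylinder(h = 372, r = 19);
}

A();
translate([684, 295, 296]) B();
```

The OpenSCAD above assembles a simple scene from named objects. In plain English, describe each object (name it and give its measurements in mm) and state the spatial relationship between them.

A is a table with a 684×914 mm rectangular top, 45 mm thick, top surface at z = 710 mm, supported by four round legs of 70 mm diameter, each leg's bounding box inset 42 mm from the nearest pair of top edges, running from the floor.

B is a simple wooden stool: a rectangular seat 306 mm (x) by 324 mm (y), 42 mm thick, top face at z = 414 mm, on four round legs, each 38 mm in diameter. The legs rest on z = 0, each leg's axis is inset half a diameter from the nearest pair of seat edges (so the leg's bounding box is flush with the corner).

The stool is beside the table with their tops flush at z = 710.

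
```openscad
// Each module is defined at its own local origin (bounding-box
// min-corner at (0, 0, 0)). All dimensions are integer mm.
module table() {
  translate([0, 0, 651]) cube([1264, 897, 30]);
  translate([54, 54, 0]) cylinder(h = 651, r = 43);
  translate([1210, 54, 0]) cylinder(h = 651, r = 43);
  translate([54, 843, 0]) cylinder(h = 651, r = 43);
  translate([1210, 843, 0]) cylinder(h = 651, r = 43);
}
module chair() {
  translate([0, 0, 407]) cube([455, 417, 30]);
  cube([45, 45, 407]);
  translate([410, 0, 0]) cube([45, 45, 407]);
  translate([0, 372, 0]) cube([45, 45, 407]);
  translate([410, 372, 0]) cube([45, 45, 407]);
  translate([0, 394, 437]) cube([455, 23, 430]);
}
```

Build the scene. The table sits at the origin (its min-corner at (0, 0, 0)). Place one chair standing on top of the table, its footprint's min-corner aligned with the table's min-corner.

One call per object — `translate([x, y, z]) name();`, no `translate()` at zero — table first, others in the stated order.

table();
translate([0, 0, 681]) chair();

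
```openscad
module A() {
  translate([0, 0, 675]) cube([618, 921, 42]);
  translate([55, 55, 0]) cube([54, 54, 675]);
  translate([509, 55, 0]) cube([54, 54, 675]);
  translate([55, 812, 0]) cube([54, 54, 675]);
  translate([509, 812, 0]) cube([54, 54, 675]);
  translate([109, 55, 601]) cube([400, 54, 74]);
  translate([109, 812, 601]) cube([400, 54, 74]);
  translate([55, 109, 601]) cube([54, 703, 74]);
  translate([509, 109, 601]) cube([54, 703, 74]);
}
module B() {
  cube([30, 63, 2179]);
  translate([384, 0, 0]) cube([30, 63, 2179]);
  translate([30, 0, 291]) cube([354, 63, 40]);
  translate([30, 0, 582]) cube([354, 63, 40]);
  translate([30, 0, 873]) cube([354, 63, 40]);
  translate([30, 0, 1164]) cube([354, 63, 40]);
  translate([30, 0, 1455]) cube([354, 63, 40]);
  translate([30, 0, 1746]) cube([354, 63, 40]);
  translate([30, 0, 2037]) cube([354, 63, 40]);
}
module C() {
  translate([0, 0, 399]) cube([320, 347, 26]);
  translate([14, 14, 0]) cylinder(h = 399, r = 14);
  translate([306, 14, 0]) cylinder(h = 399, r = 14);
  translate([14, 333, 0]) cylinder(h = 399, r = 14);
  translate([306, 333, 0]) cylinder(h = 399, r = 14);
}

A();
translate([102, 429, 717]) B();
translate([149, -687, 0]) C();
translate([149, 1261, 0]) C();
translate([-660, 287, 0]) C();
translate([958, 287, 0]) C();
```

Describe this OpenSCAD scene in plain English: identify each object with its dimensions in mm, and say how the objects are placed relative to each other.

A is a rectangular dining table. The top is 618×921×42 mm with its upper surface at z = 717 mm. It stands on four 54×54 mm square legs, each inset 55 mm from the nearest pair of top edges, running from the floor to the underside of the top. Four apron rails, 54 mm thick and 74 mm tall, run between adjacent legs with their top edges flush with the underside of the top and their outer faces flush with the legs' outer faces.

B is a straight ladder. Two 30×63 mm vertical rails, 2179 mm tall, stand 414 mm apart (outside-to-outside) with their front faces coplanar on the −y side. 7 rungs, each 63 mm deep and 40 mm tall, span between the inner faces of the rails, front faces flush with the rails. The lowest rung's underside is at z = 291 mm and rungs are spaced 291 mm apart (underside to underside).

C is a four-legged stool. The seat is a 320×347×26 mm slab whose top surface is at z = 425 mm; four round legs, each 28 mm in diameter, run from the floor (z = 0) to the underside of the seat, each leg's axis is inset half a diameter from the nearest pair of seat edges (so the leg's bounding box is flush with the corner).

The ladder is on top of the table, centred. Four stools sit around the table at the −y, +y, −x, +x sides.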